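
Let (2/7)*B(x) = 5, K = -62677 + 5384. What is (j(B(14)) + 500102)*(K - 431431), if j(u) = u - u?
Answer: -244411849848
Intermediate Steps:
K = -57293
B(x) = 35/2 (B(x) = (7/2)*5 = 35/2)
j(u) = 0
(j(B(14)) + 500102)*(K - 431431) = (0 + 500102)*(-57293 - 431431) = 500102*(-488724) = -244411849848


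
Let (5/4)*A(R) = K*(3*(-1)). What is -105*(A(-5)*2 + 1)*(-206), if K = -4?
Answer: 436926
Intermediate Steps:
A(R) = 48/5 (A(R) = 4*(-12*(-1))/5 = 4*(-4*(-3))/5 = (⅘)*12 = 48/5)
-105*(A(-5)*2 + 1)*(-206) = -105*((48/5)*2 + 1)*(-206) = -105*(96/5 + 1)*(-206) = -105*101/5*(-206) = -2121*(-206) = 436926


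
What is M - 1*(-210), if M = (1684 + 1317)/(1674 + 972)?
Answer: 558661/2646 ≈ 211.13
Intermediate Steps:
M = 3001/2646 ≈ 1.1342
M - 1*(-210) = 3001/2646 - 1*(-210) = 3001/2646 + 210 = 558661/2646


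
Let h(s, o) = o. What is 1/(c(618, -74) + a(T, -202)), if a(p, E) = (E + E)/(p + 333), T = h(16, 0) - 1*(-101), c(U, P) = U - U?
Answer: -217/202 ≈ -1.0743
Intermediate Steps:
c(U, P) = 0
T = 101 (T = 0 - 1*(-101) = 0 + 101 = 101)
a(p, E) = 2*E/(333 + p) (a(p, E) = (2*E)/(333 + p) = 2*E/(333 + p))
1/(c(618, -74) + a(T, -202)) = 1/(0 + 2*(-202)/(333 + 101)) = 1/(0 + 2*(-202)/434) = 1/(0 + 2*(-202)*(1/434)) = 1/(0 - 202/217) = 1/(-202/217) = -217/202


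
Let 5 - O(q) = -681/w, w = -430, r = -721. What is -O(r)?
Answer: -1469/430 ≈ -3.4163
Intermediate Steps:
O(q) = 1469/430 (O(q) = 5 - (-681)/(-430) = 5 - (-681)*(-1)/430 = 5 - 1*681/430 = 5 - 681/430 = 1469/430)
-O(r) = -1*1469/430 = -1469/430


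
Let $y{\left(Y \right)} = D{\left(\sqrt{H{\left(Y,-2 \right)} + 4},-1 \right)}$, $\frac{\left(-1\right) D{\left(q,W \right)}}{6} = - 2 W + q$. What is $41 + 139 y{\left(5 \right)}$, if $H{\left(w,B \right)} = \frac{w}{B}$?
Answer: $-1627 - 417 \sqrt{6} \approx -2648.4$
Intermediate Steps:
$D{\left(q,W \right)} = - 6 q + 12 W$ ($D{\left(q,W \right)} = - 6 \left(- 2 W + q\right) = - 6 \left(q - 2 W\right) = - 6 q + 12 W$)
$y{\left(Y \right)} = -12 - 6 \sqrt{4 - \frac{Y}{2}}$ ($y{\left(Y \right)} = - 6 \sqrt{\frac{Y}{-2} + 4} + 12 \left(-1\right) = - 6 \sqrt{Y \left(- \frac{1}{2}\right) + 4} - 12 = - 6 \sqrt{- \frac{Y}{2} + 4} - 12 = - 6 \sqrt{4 - \frac{Y}{2}} - 12 = -12 - 6 \sqrt{4 - \frac{Y}{2}}$)
$41 + 139 y{\left(5 \right)} = 41 + 139 \left(-12 - 3 \sqrt{16 - 10}\right) = 41 + 139 \left(-12 - 3 \sqrt{6}\right) = 41 - \left(1668 + 417 \sqrt{6}\right) = -1627 - 417 \sqrt{6}$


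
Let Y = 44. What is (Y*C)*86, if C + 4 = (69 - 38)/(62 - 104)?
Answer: -376508/21 ≈ -17929.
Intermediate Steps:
C = -199/42 (C = -4 + (69 - 38)/(62 - 104) = -4 + 31/(-42) = -4 + 31*(-1/42) = -4 - 31/42 = -199/42 ≈ -4.7381)
(Y*C)*86 = (44*(-199/42))*86 = -4378/21*86 = -376508/21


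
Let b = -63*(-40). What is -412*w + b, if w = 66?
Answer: -24672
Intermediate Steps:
b = 2520
-412*w + b = -412*66 + 2520 = -27192 + 2520 = -24672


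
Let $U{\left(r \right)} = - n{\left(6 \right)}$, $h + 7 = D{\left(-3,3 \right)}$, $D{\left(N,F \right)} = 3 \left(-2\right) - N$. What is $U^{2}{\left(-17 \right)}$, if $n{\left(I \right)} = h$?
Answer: $100$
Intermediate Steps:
$D{\left(N,F \right)} = -6 - N$
$h = -10$ ($h = -7 - 3 = -10$)
$n{\left(I \right)} = -10$
$U{\left(r \right)} = 10$ ($U{\left(r \right)} = \left(-1\right) \left(-10\right) = 10$)
$U^{2}{\left(-17 \right)} = 10^{2} = 100$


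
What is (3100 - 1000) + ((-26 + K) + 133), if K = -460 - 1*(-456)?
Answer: 2203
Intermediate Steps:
K = -4 (K = -460 + 456 = -4)
(3100 - 1000) + ((-26 + K) + 133) = (3100 - 1000) + ((-26 - 4) + 133) = 2100 + (-30 + 133) = 2100 + 103 = 2203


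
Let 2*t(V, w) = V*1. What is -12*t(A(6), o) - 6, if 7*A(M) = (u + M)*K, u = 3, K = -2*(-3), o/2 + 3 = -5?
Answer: -366/7 ≈ -52.286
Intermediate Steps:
o = -16 (o = -6 + 2*(-5) = -6 - 10 = -16)
K = 6
A(M) = 18/7 + 6*M/7 (A(M) = ((3 + M)*6)/7 = (18 + 6*M)/7 = 18/7 + 6*M/7)
t(V, w) = V/2 (t(V, w) = (V*1)/2 = V/2)
-12*t(A(6), o) - 6 = -6*(18/7 + (6/7)*6) - 6 = -6*(18/7 + 36/7) - 6 = -6*54/7 - 6 = -12*27/7 - 6 = -324/7 - 6 = -366/7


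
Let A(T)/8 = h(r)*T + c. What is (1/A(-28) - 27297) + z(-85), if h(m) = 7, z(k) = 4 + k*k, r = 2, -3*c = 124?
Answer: -114307331/5696 ≈ -20068.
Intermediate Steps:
c = -124/3 (c = -⅓*124 = -124/3 ≈ -41.333)
z(k) = 4 + k²
A(T) = -992/3 + 56*T (A(T) = 8*(7*T - 124/3) = 8*(-124/3 + 7*T) = -992/3 + 56*T)
(1/A(-28) - 27297) + z(-85) = (1/(-992/3 + 56*(-28)) - 27297) + (4 + (-85)²) = (1/(-992/3 - 1568) - 27297) + (4 + 7225) = (1/(-5696/3) - 27297) + 7229 = (-3/5696 - 27297) + 7229 = -155483715/5696 + 7229 = -114307331/5696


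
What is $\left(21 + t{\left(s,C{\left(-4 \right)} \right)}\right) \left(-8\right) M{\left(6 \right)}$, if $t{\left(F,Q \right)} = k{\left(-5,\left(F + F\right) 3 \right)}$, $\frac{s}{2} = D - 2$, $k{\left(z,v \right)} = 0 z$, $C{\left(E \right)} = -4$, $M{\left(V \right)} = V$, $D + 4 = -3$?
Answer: $-1008$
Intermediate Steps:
$D = -7$ ($D = -4 - 3 = -7$)
$k{\left(z,v \right)} = 0$
$s = -18$ ($s = 2 \left(-7 - 2\right) = 2 \left(-9\right) = -18$)
$t{\left(F,Q \right)} = 0$
$\left(21 + t{\left(s,C{\left(-4 \right)} \right)}\right) \left(-8\right) M{\left(6 \right)} = \left(21 + 0\right) \left(-8\right) 6 = 21 \left(-8\right) 6 = \left(-168\right) 6 = -1008$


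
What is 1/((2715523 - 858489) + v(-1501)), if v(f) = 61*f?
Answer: 1/1765473 ≈ 5.6642e-7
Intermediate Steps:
1/((2715523 - 858489) + v(-1501)) = 1/((2715523 - 858489) + 61*(-1501)) = 1/(1857034 - 91561) = 1/1765473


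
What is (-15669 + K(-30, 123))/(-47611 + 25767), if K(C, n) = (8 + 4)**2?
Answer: 15525/21844 ≈ 0.71072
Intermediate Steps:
K(C, n) = 144 (K(C, n) = 12**2 = 144)
(-15669 + K(-30, 123))/(-47611 + 25767) = (-15669 + 144)/(-47611 + 25767) = -15525/(-21844) = -15525*(-1/21844) = 15525/21844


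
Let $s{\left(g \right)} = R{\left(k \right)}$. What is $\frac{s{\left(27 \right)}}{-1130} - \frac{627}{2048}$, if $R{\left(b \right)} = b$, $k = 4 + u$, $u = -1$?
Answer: $- \frac{357327}{1157120} \approx -0.30881$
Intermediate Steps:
$k = 3$ ($k = 4 - 1 = 3$)
$s{\left(g \right)} = 3$
$\frac{s{\left(27 \right)}}{-1130} - \frac{627}{2048} = \frac{3}{-1130} - \frac{627}{2048} = 3 \left(- \frac{1}{1130}\right) - \frac{627}{2048} = - \frac{3}{1130} - \frac{627}{2048} = - \frac{357327}{1157120}$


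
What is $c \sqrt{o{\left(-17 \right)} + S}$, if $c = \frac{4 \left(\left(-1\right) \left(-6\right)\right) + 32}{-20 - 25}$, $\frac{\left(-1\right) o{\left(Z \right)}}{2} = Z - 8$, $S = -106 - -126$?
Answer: $- \frac{56 \sqrt{70}}{45} \approx -10.412$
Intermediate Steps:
$S = 20$ ($S = -106 + 126 = 20$)
$o{\left(Z \right)} = 16 - 2 Z$ ($o{\left(Z \right)} = - 2 \left(Z - 8\right) = - 2 \left(-8 + Z\right) = 16 - 2 Z$)
$c = - \frac{56}{45}$ ($c = \frac{4 \cdot 6 + 32}{-20 - 25} = \frac{24 + 32}{-45} = 56 \left(- \frac{1}{45}\right) = - \frac{56}{45} \approx -1.2444$)
$c \sqrt{o{\left(-17 \right)} + S} = - \frac{56 \sqrt{\left(16 - -34\right) + 20}}{45} = - \frac{56 \sqrt{\left(16 + 34\right) + 20}}{45} = - \frac{56 \sqrt{50 + 20}}{45} = - \frac{56 \sqrt{70}}{45}$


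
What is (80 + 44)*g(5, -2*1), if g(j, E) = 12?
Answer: 1488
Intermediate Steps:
(80 + 44)*g(5, -2*1) = (80 + 44)*12 = 124*12 = 1488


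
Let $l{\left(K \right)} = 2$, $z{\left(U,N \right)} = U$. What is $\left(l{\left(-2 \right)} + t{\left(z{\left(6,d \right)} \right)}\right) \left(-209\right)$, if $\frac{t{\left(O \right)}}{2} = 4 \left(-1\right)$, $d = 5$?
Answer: $1254$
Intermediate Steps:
$t{\left(O \right)} = -8$ ($t{\left(O \right)} = 2 \cdot 4 \left(-1\right) = 2 \left(-4\right) = -8$)
$\left(l{\left(-2 \right)} + t{\left(z{\left(6,d \right)} \right)}\right) \left(-209\right) = \left(2 - 8\right) \left(-209\right) = \left(-6\right) \left(-209\right) = 1254$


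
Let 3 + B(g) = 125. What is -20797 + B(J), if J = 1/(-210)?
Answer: -20675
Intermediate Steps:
J = -1/210 ≈ -0.0047619
B(g) = 122 (B(g) = -3 + 125 = 122)
-20797 + B(J) = -20797 + 122 = -20675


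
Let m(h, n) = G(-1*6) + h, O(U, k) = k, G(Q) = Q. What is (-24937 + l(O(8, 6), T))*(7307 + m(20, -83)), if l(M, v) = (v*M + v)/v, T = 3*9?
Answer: -182512530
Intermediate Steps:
m(h, n) = -6 + h (m(h, n) = -1*6 + h = -6 + h)
T = 27
l(M, v) = (v + M*v)/v (l(M, v) = (M*v + v)/v = (v + M*v)/v)
(-24937 + l(O(8, 6), T))*(7307 + m(20, -83)) = (-24937 + (1 + 6))*(7307 + (-6 + 20)) = (-24937 + 7)*(7307 + 14) = -24930*7321 = -182512530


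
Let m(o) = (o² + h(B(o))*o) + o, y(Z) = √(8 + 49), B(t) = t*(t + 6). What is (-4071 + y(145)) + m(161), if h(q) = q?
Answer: 4350818 + √57 ≈ 4.3508e+6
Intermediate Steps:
B(t) = t*(6 + t)
y(Z) = √57
m(o) = o + o² + o²*(6 + o) (m(o) = (o² + (o*(6 + o))*o) + o = (o² + o²*(6 + o)) + o = o + o² + o²*(6 + o))
(-4071 + y(145)) + m(161) = (-4071 + √57) + 161*(1 + 161 + 161*(6 + 161)) = (-4071 + √57) + 161*(1 + 161 + 161*167) = (-4071 + √57) + 161*(1 + 161 + 26887) = (-4071 + √57) + 161*27049 = (-4071 + √57) + 4354889 = 4350818 + √57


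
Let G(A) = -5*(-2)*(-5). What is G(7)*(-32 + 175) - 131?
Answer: -7281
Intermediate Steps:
G(A) = -50 (G(A) = 10*(-5) = -50)
G(7)*(-32 + 175) - 131 = -50*(-32 + 175) - 131 = -50*143 - 131 = -7150 - 131 = -7281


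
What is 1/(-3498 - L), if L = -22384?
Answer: 1/18886 ≈ 5.2949e-5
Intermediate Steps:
1/(-3498 - L) = 1/(-3498 - 1*(-22384)) = 1/(-3498 + 22384) = 1/18886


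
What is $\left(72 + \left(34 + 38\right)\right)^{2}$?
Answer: $20736$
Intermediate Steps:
$\left(72 + \left(34 + 38\right)\right)^{2} = \left(72 + 72\right)^{2} = 144^{2} = 20736$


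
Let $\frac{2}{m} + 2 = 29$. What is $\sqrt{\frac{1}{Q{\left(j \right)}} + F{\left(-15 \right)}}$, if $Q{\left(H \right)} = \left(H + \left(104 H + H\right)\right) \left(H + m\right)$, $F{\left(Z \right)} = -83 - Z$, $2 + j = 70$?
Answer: $\frac{13423 i \sqrt{4140095}}{3312076} \approx 8.2462 i$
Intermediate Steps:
$j = 68$ ($j = -2 + 70 = 68$)
$m = \frac{2}{27}$ ($m = \frac{2}{-2 + 29} = \frac{2}{27} \approx 0.074074$)
$Q{\left(H \right)} = 106 H \left(\frac{2}{27} + H\right)$ ($Q{\left(H \right)} = \left(H + \left(104 H + H\right)\right) \left(H + \frac{2}{27}\right) = \left(H + 105 H\right) \left(\frac{2}{27} + H\right) = 106 H \left(\frac{2}{27} + H\right)$)
$\sqrt{\frac{1}{Q{\left(j \right)}} + F{\left(-15 \right)}} = \sqrt{\frac{1}{\frac{106}{27} \cdot 68 \left(2 + 27 \cdot 68\right)} - 68} = \sqrt{\frac{1}{\frac{106}{27} \cdot 68 \left(2 + 1836\right)} + \left(-83 + 15\right)} = \sqrt{\frac{1}{\frac{106}{27} \cdot 68 \cdot 1838} - 68} = \sqrt{\frac{1}{\frac{13248304}{27}} - 68} = \sqrt{\frac{27}{13248304} - 68} = \sqrt{- \frac{900884645}{13248304}} = \frac{13423 i \sqrt{4140095}}{3312076}$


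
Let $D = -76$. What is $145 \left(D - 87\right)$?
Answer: $-23635$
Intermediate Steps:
$145 \left(D - 87\right) = 145 \left(-76 - 87\right) = 145 \left(-163\right) = -23635$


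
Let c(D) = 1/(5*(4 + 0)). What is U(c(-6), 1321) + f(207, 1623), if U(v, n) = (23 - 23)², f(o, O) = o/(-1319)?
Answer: -207/1319 ≈ -0.15694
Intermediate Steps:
f(o, O) = -o/1319 (f(o, O) = o*(-1/1319) = -o/1319)
c(D) = 1/20 (c(D) = 1/(5*4) = 1/20)
U(v, n) = 0 (U(v, n) = 0² = 0)
U(c(-6), 1321) + f(207, 1623) = 0 - 1/1319*207 = 0 - 207/1319 = -207/1319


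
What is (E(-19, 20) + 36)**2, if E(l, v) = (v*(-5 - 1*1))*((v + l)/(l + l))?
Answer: 553536/361 ≈ 1533.3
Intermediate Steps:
E(l, v) = -3*v*(l + v)/l (E(l, v) = (v*(-5 - 1))*((l + v)/((2*l))) = (v*(-6))*((l + v)*(1/(2*l))) = (-6*v)*((l + v)/(2*l)) = -3*v*(l + v)/l)
(E(-19, 20) + 36)**2 = (-3*20*(-19 + 20)/(-19) + 36)**2 = (-3*20*(-1/19)*1 + 36)**2 = (60/19 + 36)**2 = (744/19)**2 = 553536/361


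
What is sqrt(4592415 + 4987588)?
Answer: sqrt(9580003) ≈ 3095.2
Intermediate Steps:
sqrt(4592415 + 4987588) = sqrt(9580003)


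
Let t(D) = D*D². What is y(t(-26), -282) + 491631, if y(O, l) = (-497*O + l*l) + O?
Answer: 9288851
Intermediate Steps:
t(D) = D³
y(O, l) = l² - 496*O (y(O, l) = (-497*O + l²) + O = (l² - 497*O) + O = l² - 496*O)
y(t(-26), -282) + 491631 = ((-282)² - 496*(-26)³) + 491631 = (79524 - 496*(-17576)) + 491631 = (79524 + 8717696) + 491631 = 8797220 + 491631 = 9288851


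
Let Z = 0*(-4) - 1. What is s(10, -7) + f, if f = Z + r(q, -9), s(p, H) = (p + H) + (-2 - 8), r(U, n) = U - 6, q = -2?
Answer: -16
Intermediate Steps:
r(U, n) = -6 + U
s(p, H) = -10 + H + p (s(p, H) = (H + p) - 10 = -10 + H + p)
Z = -1 (Z = 0 - 1 = -1)
f = -9 (f = -1 + (-6 - 2) = -1 - 8 = -9)
s(10, -7) + f = (-10 - 7 + 10) - 9 = -7 - 9 = -16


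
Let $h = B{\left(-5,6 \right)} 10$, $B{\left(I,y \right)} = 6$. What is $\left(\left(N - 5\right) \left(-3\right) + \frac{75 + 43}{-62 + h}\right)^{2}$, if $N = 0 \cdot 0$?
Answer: $1936$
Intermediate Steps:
$N = 0$
$h = 60$ ($h = 6 \cdot 10 = 60$)
$\left(\left(N - 5\right) \left(-3\right) + \frac{75 + 43}{-62 + h}\right)^{2} = \left(\left(0 - 5\right) \left(-3\right) + \frac{75 + 43}{-62 + 60}\right)^{2} = \left(\left(-5\right) \left(-3\right) + \frac{118}{-2}\right)^{2} = \left(15 + 118 \left(- \frac{1}{2}\right)\right)^{2} = \left(15 - 59\right)^{2} = \left(-44\right)^{2} = 1936$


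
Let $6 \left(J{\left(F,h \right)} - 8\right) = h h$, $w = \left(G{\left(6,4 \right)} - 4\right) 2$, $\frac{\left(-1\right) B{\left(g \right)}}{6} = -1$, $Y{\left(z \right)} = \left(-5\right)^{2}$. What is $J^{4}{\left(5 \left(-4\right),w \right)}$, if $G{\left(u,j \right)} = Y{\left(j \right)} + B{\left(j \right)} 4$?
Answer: $3400940858896$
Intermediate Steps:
$Y{\left(z \right)} = 25$
$B{\left(g \right)} = 6$ ($B{\left(g \right)} = \left(-6\right) \left(-1\right) = 6$)
$G{\left(u,j \right)} = 49$ ($G{\left(u,j \right)} = 25 + 6 \cdot 4 = 25 + 24 = 49$)
$w = 90$ ($w = \left(49 - 4\right) 2 = 45 \cdot 2 = 90$)
$J{\left(F,h \right)} = 8 + \frac{h^{2}}{6}$ ($J{\left(F,h \right)} = 8 + \frac{h h}{6} = 8 + \frac{h^{2}}{6}$)
$J^{4}{\left(5 \left(-4\right),w \right)} = \left(8 + \frac{90^{2}}{6}\right)^{4} = \left(8 + \frac{1}{6} \cdot 8100\right)^{4} = \left(8 + 1350\right)^{4} = 1358^{4} = 3400940858896$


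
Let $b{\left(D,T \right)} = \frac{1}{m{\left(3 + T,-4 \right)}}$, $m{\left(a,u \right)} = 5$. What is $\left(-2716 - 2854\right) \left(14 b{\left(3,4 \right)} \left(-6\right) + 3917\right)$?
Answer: $-21724114$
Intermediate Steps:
$b{\left(D,T \right)} = \frac{1}{5}$
$\left(-2716 - 2854\right) \left(14 b{\left(3,4 \right)} \left(-6\right) + 3917\right) = \left(-2716 - 2854\right) \left(14 \cdot \frac{1}{5} \left(-6\right) + 3917\right) = \left(-2716 - 2854\right) \left(\frac{14}{5} \left(-6\right) + 3917\right) = \left(-2716 - 2854\right) \left(- \frac{84}{5} + 3917\right) = \left(-5570\right) \frac{19501}{5} = -21724114$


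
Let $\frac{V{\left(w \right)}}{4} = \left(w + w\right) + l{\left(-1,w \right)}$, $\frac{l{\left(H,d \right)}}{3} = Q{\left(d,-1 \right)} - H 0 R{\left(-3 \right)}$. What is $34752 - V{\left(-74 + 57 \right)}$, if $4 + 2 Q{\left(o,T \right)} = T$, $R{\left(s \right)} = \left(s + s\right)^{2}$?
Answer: $34918$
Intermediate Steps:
$R{\left(s \right)} = 4 s^{2}$ ($R{\left(s \right)} = \left(2 s\right)^{2} = 4 s^{2}$)
$Q{\left(o,T \right)} = -2 + \frac{T}{2}$
$l{\left(H,d \right)} = - \frac{15}{2}$ ($l{\left(H,d \right)} = 3 \left(\left(-2 + \frac{1}{2} \left(-1\right)\right) - H 0 \cdot 4 \left(-3\right)^{2}\right) = 3 \left(\left(-2 - \frac{1}{2}\right) - 0 \cdot 4 \cdot 9\right) = 3 \left(- \frac{5}{2} - 0 \cdot 36\right) = 3 \left(- \frac{5}{2} - 0\right) = 3 \left(- \frac{5}{2} + 0\right) = 3 \left(- \frac{5}{2}\right) = - \frac{15}{2}$)
$V{\left(w \right)} = -30 + 8 w$ ($V{\left(w \right)} = 4 \left(\left(w + w\right) - \frac{15}{2}\right) = 4 \left(2 w - \frac{15}{2}\right) = 4 \left(- \frac{15}{2} + 2 w\right) = -30 + 8 w$)
$34752 - V{\left(-74 + 57 \right)} = 34752 - \left(-30 + 8 \left(-74 + 57\right)\right) = 34752 - \left(-30 + 8 \left(-17\right)\right) = 34752 - \left(-30 - 136\right) = 34752 - -166 = 34752 + 166 = 34918$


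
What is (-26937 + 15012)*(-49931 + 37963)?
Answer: 142718400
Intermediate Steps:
(-26937 + 15012)*(-49931 + 37963) = -11925*(-11968) = 142718400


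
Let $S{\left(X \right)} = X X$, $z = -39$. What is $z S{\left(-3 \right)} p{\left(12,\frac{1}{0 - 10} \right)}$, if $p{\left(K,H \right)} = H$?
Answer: $\frac{351}{10} \approx 35.1$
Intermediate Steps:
$S{\left(X \right)} = X^{2}$
$z S{\left(-3 \right)} p{\left(12,\frac{1}{0 - 10} \right)} = \frac{\left(-39\right) \left(-3\right)^{2}}{0 - 10} = \frac{\left(-39\right) 9}{-10} = \left(-351\right) \left(- \frac{1}{10}\right) = \frac{351}{10}$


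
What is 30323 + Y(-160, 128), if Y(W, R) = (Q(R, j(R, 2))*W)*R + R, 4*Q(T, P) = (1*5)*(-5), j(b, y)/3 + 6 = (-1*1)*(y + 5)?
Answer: 158451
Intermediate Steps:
j(b, y) = -33 - 3*y (j(b, y) = -18 + 3*((-1*1)*(y + 5)) = -18 + 3*(-(5 + y)) = -18 + 3*(-5 - y) = -18 + (-15 - 3*y) = -33 - 3*y)
Q(T, P) = -25/4 (Q(T, P) = ((1*5)*(-5))/4 = (5*(-5))/4 = (¼)*(-25) = -25/4)
Y(W, R) = R - 25*R*W/4 (Y(W, R) = (-25*W/4)*R + R = -25*R*W/4 + R = R - 25*R*W/4)
30323 + Y(-160, 128) = 30323 + (¼)*128*(4 - 25*(-160)) = 30323 + (¼)*128*(4 + 4000) = 30323 + (¼)*128*4004 = 30323 + 128128 = 158451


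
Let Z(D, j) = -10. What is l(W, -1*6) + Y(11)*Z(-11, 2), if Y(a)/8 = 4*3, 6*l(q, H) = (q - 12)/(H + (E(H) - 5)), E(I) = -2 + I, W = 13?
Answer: -109441/114 ≈ -960.01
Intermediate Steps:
l(q, H) = (-12 + q)/(6*(-7 + 2*H)) (l(q, H) = ((q - 12)/(H + ((-2 + H) - 5)))/6 = ((-12 + q)/(H + (-7 + H)))/6 = ((-12 + q)/(-7 + 2*H))/6 = (-12 + q)/(6*(-7 + 2*H)))
Y(a) = 96 (Y(a) = 8*(4*3) = 8*12 = 96)
l(W, -1*6) + Y(11)*Z(-11, 2) = (-12 + 13)/(6*(-7 + 2*(-1*6))) + 96*(-10) = (⅙)*1/(-7 + 2*(-6)) - 960 = (⅙)*1/(-7 - 12) - 960 = (⅙)*1/(-19) - 960 = (⅙)*(-1/19)*1 - 960 = -1/114 - 960 = -109441/114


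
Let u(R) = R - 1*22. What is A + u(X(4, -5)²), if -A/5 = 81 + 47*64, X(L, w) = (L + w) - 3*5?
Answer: -15211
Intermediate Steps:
X(L, w) = -15 + L + w (X(L, w) = (L + w) - 15 = -15 + L + w)
u(R) = -22 + R (u(R) = R - 22 = -22 + R)
A = -15445 (A = -5*(81 + 47*64) = -5*(81 + 3008) = -5*3089 = -15445)
A + u(X(4, -5)²) = -15445 + (-22 + (-15 + 4 - 5)²) = -15445 + (-22 + (-16)²) = -15445 + (-22 + 256) = -15445 + 234 = -15211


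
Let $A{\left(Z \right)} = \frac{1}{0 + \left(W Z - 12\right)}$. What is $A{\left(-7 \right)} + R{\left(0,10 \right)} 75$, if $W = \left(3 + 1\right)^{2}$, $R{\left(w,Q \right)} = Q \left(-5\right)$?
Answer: $- \frac{465001}{124} \approx -3750.0$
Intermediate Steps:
$R{\left(w,Q \right)} = - 5 Q$
$W = 16$ ($W = 4^{2} = 16$)
$A{\left(Z \right)} = \frac{1}{-12 + 16 Z}$ ($A{\left(Z \right)} = \frac{1}{0 + \left(16 Z - 12\right)} = \frac{1}{0 + \left(-12 + 16 Z\right)} = \frac{1}{-12 + 16 Z}$)
$A{\left(-7 \right)} + R{\left(0,10 \right)} 75 = \frac{1}{4 \left(-3 + 4 \left(-7\right)\right)} + \left(-5\right) 10 \cdot 75 = \frac{1}{4 \left(-3 - 28\right)} - 3750 = \frac{1}{4 \left(-31\right)} - 3750 = \frac{1}{4} \left(- \frac{1}{31}\right) - 3750 = - \frac{1}{124} - 3750 = - \frac{465001}{124}$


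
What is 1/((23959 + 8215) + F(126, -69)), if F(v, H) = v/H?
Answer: 23/739960 ≈ 3.1083e-5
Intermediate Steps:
1/((23959 + 8215) + F(126, -69)) = 1/((23959 + 8215) + 126/(-69)) = 1/(32174 + 126*(-1/69)) = 1/(32174 - 42/23) = 1/(739960/23) = 23/739960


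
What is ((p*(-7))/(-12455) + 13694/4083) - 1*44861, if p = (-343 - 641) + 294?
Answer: -456239982757/10170753 ≈ -44858.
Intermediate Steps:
p = -690 (p = -984 + 294 = -690)
((p*(-7))/(-12455) + 13694/4083) - 1*44861 = (-690*(-7)/(-12455) + 13694/4083) - 1*44861 = (4830*(-1/12455) + 13694*(1/4083)) - 44861 = (-966/2491 + 13694/4083) - 44861 = 30167576/10170753 - 44861 = -456239982757/10170753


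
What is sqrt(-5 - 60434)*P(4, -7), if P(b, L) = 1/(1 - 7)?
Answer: -I*sqrt(60439)/6 ≈ -40.974*I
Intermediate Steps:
P(b, L) = -1/6 (P(b, L) = 1/(-6) = -1/6)
sqrt(-5 - 60434)*P(4, -7) = sqrt(-5 - 60434)*(-1/6) = sqrt(-60439)*(-1/6) = (I*sqrt(60439))*(-1/6) = -I*sqrt(60439)/6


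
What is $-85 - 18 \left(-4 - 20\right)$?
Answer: $347$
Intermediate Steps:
$-85 - 18 \left(-4 - 20\right) = -85 - -432 = -85 + 432 = 347$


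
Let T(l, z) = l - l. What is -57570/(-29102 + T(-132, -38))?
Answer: 28785/14551 ≈ 1.9782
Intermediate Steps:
T(l, z) = 0
-57570/(-29102 + T(-132, -38)) = -57570/(-29102 + 0) = -57570/(-29102) = -57570*(-1/29102) = 28785/14551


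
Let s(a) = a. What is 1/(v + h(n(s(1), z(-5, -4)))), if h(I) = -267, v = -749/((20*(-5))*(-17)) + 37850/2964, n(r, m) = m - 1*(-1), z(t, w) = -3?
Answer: -1259700/320808659 ≈ -0.0039266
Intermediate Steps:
n(r, m) = 1 + m (n(r, m) = m + 1 = 1 + m)
v = 15531241/1259700 (v = -749/((-100*(-17))) + 37850*(1/2964) = -749/1700 + 18925/1482 = 15531241/1259700 ≈ 12.329)
1/(v + h(n(s(1), z(-5, -4)))) = 1/(15531241/1259700 - 267) = 1/(-320808659/1259700) = -1259700/320808659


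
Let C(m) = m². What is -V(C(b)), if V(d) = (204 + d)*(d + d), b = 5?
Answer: -11450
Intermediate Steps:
V(d) = 2*d*(204 + d) (V(d) = (204 + d)*(2*d) = 2*d*(204 + d))
-V(C(b)) = -2*5²*(204 + 5²) = -2*25*(204 + 25) = -2*25*229 = -1*11450 = -11450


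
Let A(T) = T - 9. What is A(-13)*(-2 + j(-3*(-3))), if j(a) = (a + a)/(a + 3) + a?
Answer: -187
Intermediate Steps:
A(T) = -9 + T
j(a) = a + 2*a/(3 + a) (j(a) = (2*a)/(3 + a) + a = 2*a/(3 + a) + a = a + 2*a/(3 + a))
A(-13)*(-2 + j(-3*(-3))) = (-9 - 13)*(-2 + (-3*(-3))*(5 - 3*(-3))/(3 - 3*(-3))) = -22*(-2 + 9*(5 + 9)/(3 + 9)) = -22*(-2 + 9*14/12) = -22*(-2 + 9*(1/12)*14) = -22*(-2 + 21/2) = -22*17/2 = -187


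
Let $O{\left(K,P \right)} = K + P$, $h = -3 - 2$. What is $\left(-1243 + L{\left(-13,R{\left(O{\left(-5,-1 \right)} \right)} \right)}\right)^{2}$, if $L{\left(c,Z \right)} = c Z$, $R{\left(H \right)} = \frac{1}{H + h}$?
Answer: $\frac{186595600}{121} \approx 1.5421 \cdot 10^{6}$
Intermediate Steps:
$h = -5$
$R{\left(H \right)} = \frac{1}{-5 + H}$ ($R{\left(H \right)} = \frac{1}{H - 5} = \frac{1}{-5 + H}$)
$L{\left(c,Z \right)} = Z c$
$\left(-1243 + L{\left(-13,R{\left(O{\left(-5,-1 \right)} \right)} \right)}\right)^{2} = \left(-1243 + \frac{1}{-5 - 6} \left(-13\right)\right)^{2} = \left(-1243 + \frac{1}{-11} \left(-13\right)\right)^{2} = \left(-1243 - - \frac{13}{11}\right)^{2} = \left(-1243 + \frac{13}{11}\right)^{2} = \left(- \frac{13660}{11}\right)^{2} = \frac{186595600}{121}$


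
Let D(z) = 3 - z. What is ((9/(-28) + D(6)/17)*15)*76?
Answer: -67545/119 ≈ -567.61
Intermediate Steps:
((9/(-28) + D(6)/17)*15)*76 = ((9/(-28) + (3 - 1*6)/17)*15)*76 = ((9*(-1/28) + (3 - 6)*(1/17))*15)*76 = ((-9/28 - 3*1/17)*15)*76 = ((-9/28 - 3/17)*15)*76 = -237/476*15*76 = -3555/476*76 = -67545/119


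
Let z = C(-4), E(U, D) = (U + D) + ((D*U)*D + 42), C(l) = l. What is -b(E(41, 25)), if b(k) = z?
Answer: 4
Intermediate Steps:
E(U, D) = 42 + D + U + U*D² (E(U, D) = (D + U) + (U*D² + 42) = (D + U) + (42 + U*D²) = 42 + D + U + U*D²)
z = -4
b(k) = -4
-b(E(41, 25)) = -1*(-4) = 4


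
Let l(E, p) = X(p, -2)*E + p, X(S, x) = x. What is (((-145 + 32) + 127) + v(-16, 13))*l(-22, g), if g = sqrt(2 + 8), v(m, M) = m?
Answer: -88 - 2*sqrt(10) ≈ -94.325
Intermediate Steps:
g = sqrt(10) ≈ 3.1623
l(E, p) = p - 2*E (l(E, p) = -2*E + p = p - 2*E)
(((-145 + 32) + 127) + v(-16, 13))*l(-22, g) = (((-145 + 32) + 127) - 16)*(sqrt(10) - 2*(-22)) = ((-113 + 127) - 16)*(sqrt(10) + 44) = (14 - 16)*(44 + sqrt(10)) = -2*(44 + sqrt(10)) = -88 - 2*sqrt(10)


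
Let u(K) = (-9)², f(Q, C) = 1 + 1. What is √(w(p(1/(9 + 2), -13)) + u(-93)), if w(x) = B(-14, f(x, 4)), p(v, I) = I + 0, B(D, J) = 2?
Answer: √83 ≈ 9.1104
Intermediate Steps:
f(Q, C) = 2
p(v, I) = I
u(K) = 81
w(x) = 2
√(w(p(1/(9 + 2), -13)) + u(-93)) = √(2 + 81) = √83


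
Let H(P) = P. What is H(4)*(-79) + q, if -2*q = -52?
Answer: -290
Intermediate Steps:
q = 26 (q = -½*(-52) = 26)
H(4)*(-79) + q = 4*(-79) + 26 = -316 + 26 = -290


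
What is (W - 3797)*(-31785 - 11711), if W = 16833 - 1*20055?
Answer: 305298424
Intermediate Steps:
W = -3222 (W = 16833 - 20055 = -3222)
(W - 3797)*(-31785 - 11711) = (-3222 - 3797)*(-31785 - 11711) = -7019*(-43496) = 305298424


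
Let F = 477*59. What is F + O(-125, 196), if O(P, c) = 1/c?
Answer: 5516029/196 ≈ 28143.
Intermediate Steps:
F = 28143
F + O(-125, 196) = 28143 + 1/196 = 5516029/196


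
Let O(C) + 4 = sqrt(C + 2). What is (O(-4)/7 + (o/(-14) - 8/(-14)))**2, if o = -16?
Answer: (8 + I*sqrt(2))**2/49 ≈ 1.2653 + 0.46178*I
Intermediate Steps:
O(C) = -4 + sqrt(2 + C) (O(C) = -4 + sqrt(C + 2) = -4 + sqrt(2 + C))
(O(-4)/7 + (o/(-14) - 8/(-14)))**2 = ((-4 + sqrt(2 - 4))/7 + (-16/(-14) - 8/(-14)))**2 = ((-4 + sqrt(-2))*(1/7) + (-16*(-1/14) - 8*(-1/14)))**2 = ((-4 + I*sqrt(2))*(1/7) + (8/7 + 4/7))**2 = ((-4/7 + I*sqrt(2)/7) + 12/7)**2 = (8/7 + I*sqrt(2)/7)**2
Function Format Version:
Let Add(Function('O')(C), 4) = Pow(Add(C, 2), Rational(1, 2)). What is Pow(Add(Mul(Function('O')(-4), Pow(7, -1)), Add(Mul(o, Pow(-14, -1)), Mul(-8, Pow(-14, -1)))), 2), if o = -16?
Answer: Mul(Rational(1, 49), Pow(Add(8, Mul(I, Pow(2, Rational(1, 2)))), 2)) ≈ Add(1.2653, Mul(0.46178, I))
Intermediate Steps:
Function('O')(C) = Add(-4, Pow(Add(2, C), Rational(1, 2))) (Function('O')(C) = Add(-4, Pow(Add(C, 2), Rational(1, 2))) = Add(-4, Pow(Add(2, C), Rational(1, 2))))
Pow(Add(Mul(Function('O')(-4), Pow(7, -1)), Add(Mul(o, Pow(-14, -1)), Mul(-8, Pow(-14, -1)))), 2) = Pow(Add(Mul(Add(-4, Pow(Add(2, -4), Rational(1, 2))), Pow(7, -1)), Add(Mul(-16, Pow(-14, -1)), Mul(-8, Pow(-14, -1)))), 2) = Pow(Add(Mul(Add(-4, Pow(-2, Rational(1, 2))), Rational(1, 7)), Add(Mul(-16, Rational(-1, 14)), Mul(-8, Rational(-1, 14)))), 2) = Pow(Add(Mul(Add(-4, Mul(I, Pow(2, Rational(1, 2)))), Rational(1, 7)), Add(Rational(8, 7), Rational(4, 7))), 2) = Pow(Add(Add(Rational(-4, 7), Mul(Rational(1, 7), I, Pow(2, Rational(1, 2)))), Rational(12, 7)), 2) = Pow(Add(Rational(8, 7), Mul(Rational(1, 7), I, Pow(2, Rational(1, 2)))), 2)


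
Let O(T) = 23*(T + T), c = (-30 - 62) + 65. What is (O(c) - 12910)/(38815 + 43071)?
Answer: -7076/40943 ≈ -0.17283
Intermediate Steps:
c = -27 (c = -92 + 65 = -27)
O(T) = 46*T (O(T) = 23*(2*T) = 46*T)
(O(c) - 12910)/(38815 + 43071) = (46*(-27) - 12910)/(38815 + 43071) = (-1242 - 12910)/81886 = -14152*1/81886 = -7076/40943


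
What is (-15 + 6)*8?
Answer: -72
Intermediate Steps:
(-15 + 6)*8 = -9*8 = -72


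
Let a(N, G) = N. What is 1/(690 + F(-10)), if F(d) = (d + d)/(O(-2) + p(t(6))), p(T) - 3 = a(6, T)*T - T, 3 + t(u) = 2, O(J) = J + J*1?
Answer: 3/2080 ≈ 0.0014423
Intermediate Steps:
O(J) = 2*J (O(J) = J + J = 2*J)
t(u) = -1 (t(u) = -3 + 2 = -1)
p(T) = 3 + 5*T (p(T) = 3 + (6*T - T) = 3 + 5*T)
F(d) = -d/3 (F(d) = (d + d)/(2*(-2) + (3 + 5*(-1))) = (2*d)/(-4 + (3 - 5)) = (2*d)/(-4 - 2) = (2*d)/(-6) = (2*d)*(-1/6) = -d/3)
1/(690 + F(-10)) = 1/(690 - 1/3*(-10)) = 1/(690 + 10/3) = 1/(2080/3) = 3/2080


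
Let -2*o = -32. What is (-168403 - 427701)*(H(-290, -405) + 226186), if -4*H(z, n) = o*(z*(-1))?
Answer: -134138898704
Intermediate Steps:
o = 16 (o = -½*(-32) = 16)
H(z, n) = 4*z (H(z, n) = -4*z*(-1) = -4*(-z) = -(-4)*z = 4*z)
(-168403 - 427701)*(H(-290, -405) + 226186) = (-168403 - 427701)*(4*(-290) + 226186) = -596104*(-1160 + 226186) = -596104*225026 = -134138898704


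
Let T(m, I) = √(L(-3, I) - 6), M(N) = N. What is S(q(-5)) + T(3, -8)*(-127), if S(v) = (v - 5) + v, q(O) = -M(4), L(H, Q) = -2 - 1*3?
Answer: -13 - 127*I*√11 ≈ -13.0 - 421.21*I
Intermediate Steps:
L(H, Q) = -5 (L(H, Q) = -2 - 3 = -5)
T(m, I) = I*√11 (T(m, I) = √(-5 - 6) = √(-11) = I*√11)
q(O) = -4 (q(O) = -1*4 = -4)
S(v) = -5 + 2*v (S(v) = (-5 + v) + v = -5 + 2*v)
S(q(-5)) + T(3, -8)*(-127) = (-5 + 2*(-4)) + (I*√11)*(-127) = (-5 - 8) - 127*I*√11 = -13 - 127*I*√11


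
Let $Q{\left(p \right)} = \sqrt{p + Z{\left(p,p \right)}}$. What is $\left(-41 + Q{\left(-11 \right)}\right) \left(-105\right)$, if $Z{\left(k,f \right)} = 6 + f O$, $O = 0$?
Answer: $4305 - 105 i \sqrt{5} \approx 4305.0 - 234.79 i$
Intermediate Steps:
$Z{\left(k,f \right)} = 6$ ($Z{\left(k,f \right)} = 6 + f 0 = 6 + 0 = 6$)
$Q{\left(p \right)} = \sqrt{6 + p}$ ($Q{\left(p \right)} = \sqrt{p + 6} = \sqrt{6 + p}$)
$\left(-41 + Q{\left(-11 \right)}\right) \left(-105\right) = \left(-41 + \sqrt{6 - 11}\right) \left(-105\right) = \left(-41 + \sqrt{-5}\right) \left(-105\right) = \left(-41 + i \sqrt{5}\right) \left(-105\right) = 4305 - 105 i \sqrt{5}$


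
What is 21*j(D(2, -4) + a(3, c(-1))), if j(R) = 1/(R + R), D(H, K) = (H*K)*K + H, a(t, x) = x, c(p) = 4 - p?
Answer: 7/26 ≈ 0.26923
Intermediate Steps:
D(H, K) = H + H*K² (D(H, K) = H*K² + H = H + H*K²)
j(R) = 1/(2*R)
21*j(D(2, -4) + a(3, c(-1))) = 21*(1/(2*(2*(1 + (-4)²) + (4 - 1*(-1))))) = 21*(1/(2*(2*(1 + 16) + (4 + 1)))) = 21*(1/(2*(2*17 + 5))) = 21*(1/(2*(34 + 5))) = 21*((½)/39) = 21*((½)*(1/39)) = 21*(1/78) = 7/26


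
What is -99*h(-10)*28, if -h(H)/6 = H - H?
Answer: 0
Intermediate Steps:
h(H) = 0 (h(H) = -6*(H - H) = -6*0 = 0)
-99*h(-10)*28 = -99*0*28 = 0*28 = 0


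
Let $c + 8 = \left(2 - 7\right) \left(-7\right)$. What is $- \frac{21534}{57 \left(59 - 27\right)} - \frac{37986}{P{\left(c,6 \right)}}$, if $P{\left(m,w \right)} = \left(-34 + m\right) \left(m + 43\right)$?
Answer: $\frac{4894567}{74480} \approx 65.717$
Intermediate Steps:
$c = 27$ ($c = -8 + \left(2 - 7\right) \left(-7\right) = -8 - -35 = -8 + 35 = 27$)
$P{\left(m,w \right)} = \left(-34 + m\right) \left(43 + m\right)$
$- \frac{21534}{57 \left(59 - 27\right)} - \frac{37986}{P{\left(c,6 \right)}} = - \frac{21534}{57 \left(59 - 27\right)} - \frac{37986}{-1462 + 27^{2} + 9 \cdot 27} = - \frac{21534}{57 \cdot 32} - \frac{37986}{-1462 + 729 + 243} = - \frac{21534}{1824} - \frac{37986}{-490} = \left(-21534\right) \frac{1}{1824} - - \frac{18993}{245} = - \frac{3589}{304} + \frac{18993}{245} = \frac{4894567}{74480}$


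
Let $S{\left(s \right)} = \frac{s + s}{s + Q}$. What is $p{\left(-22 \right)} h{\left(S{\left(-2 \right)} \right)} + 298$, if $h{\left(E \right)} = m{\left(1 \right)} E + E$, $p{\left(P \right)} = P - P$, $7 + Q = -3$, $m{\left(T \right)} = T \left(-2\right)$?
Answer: $298$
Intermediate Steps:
$m{\left(T \right)} = - 2 T$
$Q = -10$ ($Q = -7 - 3 = -10$)
$S{\left(s \right)} = \frac{2 s}{-10 + s}$ ($S{\left(s \right)} = \frac{s + s}{s - 10} = \frac{2 s}{-10 + s}$)
$p{\left(P \right)} = 0$
$h{\left(E \right)} = - E$ ($h{\left(E \right)} = \left(-2\right) 1 E + E = - 2 E + E = - E$)
$p{\left(-22 \right)} h{\left(S{\left(-2 \right)} \right)} + 298 = 0 \left(- \frac{2 \left(-2\right)}{-10 - 2}\right) + 298 = 0 \left(- \frac{2 \left(-2\right)}{-12}\right) + 298 = 0 \left(- \frac{2 \left(-2\right) \left(-1\right)}{12}\right) + 298 = 0 \left(\left(-1\right) \frac{1}{3}\right) + 298 = 0 \left(- \frac{1}{3}\right) + 298 = 0 + 298 = 298$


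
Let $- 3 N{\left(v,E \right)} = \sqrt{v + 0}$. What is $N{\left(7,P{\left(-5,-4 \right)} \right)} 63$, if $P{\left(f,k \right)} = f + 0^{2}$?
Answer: $- 21 \sqrt{7} \approx -55.561$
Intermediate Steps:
$P{\left(f,k \right)} = f$ ($P{\left(f,k \right)} = f + 0 = f$)
$N{\left(v,E \right)} = - \frac{\sqrt{v}}{3}$ ($N{\left(v,E \right)} = - \frac{\sqrt{v + 0}}{3} = - \frac{\sqrt{v}}{3}$)
$N{\left(7,P{\left(-5,-4 \right)} \right)} 63 = - \frac{\sqrt{7}}{3} \cdot 63 = - 21 \sqrt{7}$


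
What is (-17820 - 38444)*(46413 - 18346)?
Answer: -1579161688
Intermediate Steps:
(-17820 - 38444)*(46413 - 18346) = -56264*28067 = -1579161688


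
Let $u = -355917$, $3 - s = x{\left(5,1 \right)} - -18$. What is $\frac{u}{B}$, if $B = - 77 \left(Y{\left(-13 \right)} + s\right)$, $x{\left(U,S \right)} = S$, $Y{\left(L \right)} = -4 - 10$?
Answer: $- \frac{118639}{770} \approx -154.08$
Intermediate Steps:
$Y{\left(L \right)} = -14$ ($Y{\left(L \right)} = -4 - 10 = -14$)
$s = -16$ ($s = 3 - \left(1 - -18\right) = 3 - \left(1 + 18\right) = 3 - 19 = -16$)
$B = 2310$ ($B = - 77 \left(-14 - 16\right) = \left(-77\right) \left(-30\right) = 2310$)
$\frac{u}{B} = - \frac{355917}{2310} = \left(-355917\right) \frac{1}{2310} = - \frac{118639}{770}$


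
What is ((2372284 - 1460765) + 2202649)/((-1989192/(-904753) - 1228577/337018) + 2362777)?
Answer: 949566023200977072/720452906117503433 ≈ 1.3180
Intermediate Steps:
((2372284 - 1460765) + 2202649)/((-1989192/(-904753) - 1228577/337018) + 2362777) = (911519 + 2202649)/((-1989192*(-1/904753) - 1228577*1/337018) + 2362777) = 3114168/((1989192/904753 - 1228577/337018) + 2362777) = 3114168/(-441165217025/304918046554 + 2362777) = 3114168/(720452906117503433/304918046554) = 3114168*(304918046554/720452906117503433) = 949566023200977072/720452906117503433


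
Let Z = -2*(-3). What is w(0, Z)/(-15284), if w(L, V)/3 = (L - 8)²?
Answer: -48/3821 ≈ -0.012562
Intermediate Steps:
Z = 6
w(L, V) = 3*(-8 + L)² (w(L, V) = 3*(L - 8)² = 3*(-8 + L)²)
w(0, Z)/(-15284) = (3*(-8 + 0)²)/(-15284) = (3*(-8)²)*(-1/15284) = (3*64)*(-1/15284) = 192*(-1/15284) = -48/3821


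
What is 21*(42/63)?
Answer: 14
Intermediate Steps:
21*(42/63) = 21*(42*(1/63)) = 21*(2/3) = 14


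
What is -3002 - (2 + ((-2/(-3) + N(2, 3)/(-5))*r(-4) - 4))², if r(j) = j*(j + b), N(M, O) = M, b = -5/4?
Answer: -75374/25 ≈ -3015.0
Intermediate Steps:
b = -5/4 (b = -5*¼ = -5/4 ≈ -1.2500)
r(j) = j*(-5/4 + j) (r(j) = j*(j - 5/4) = j*(-5/4 + j))
-3002 - (2 + ((-2/(-3) + N(2, 3)/(-5))*r(-4) - 4))² = -3002 - (2 + ((-2/(-3) + 2/(-5))*((¼)*(-4)*(-5 + 4*(-4))) - 4))² = -3002 - (2 + ((-2*(-⅓) + 2*(-⅕))*((¼)*(-4)*(-5 - 16)) - 4))² = -3002 - (2 + ((⅔ - ⅖)*((¼)*(-4)*(-21)) - 4))² = -3002 - (2 + ((4/15)*21 - 4))² = -3002 - (2 + (28/5 - 4))² = -3002 - (2 + 8/5)² = -3002 - (18/5)² = -3002 - 1*324/25 = -3002 - 324/25 = -75374/25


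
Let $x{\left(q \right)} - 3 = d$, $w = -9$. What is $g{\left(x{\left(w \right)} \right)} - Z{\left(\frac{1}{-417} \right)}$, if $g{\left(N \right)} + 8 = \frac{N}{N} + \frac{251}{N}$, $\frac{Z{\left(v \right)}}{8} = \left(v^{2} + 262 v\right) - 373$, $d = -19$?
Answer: $\frac{8253019093}{2782224} \approx 2966.3$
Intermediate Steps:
$Z{\left(v \right)} = -2984 + 8 v^{2} + 2096 v$ ($Z{\left(v \right)} = 8 \left(\left(v^{2} + 262 v\right) - 373\right) = 8 \left(-373 + v^{2} + 262 v\right) = -2984 + 8 v^{2} + 2096 v$)
$x{\left(q \right)} = -16$ ($x{\left(q \right)} = 3 - 19 = -16$)
$g{\left(N \right)} = -7 + \frac{251}{N}$ ($g{\left(N \right)} = -8 + \left(\frac{N}{N} + \frac{251}{N}\right) = -8 + \left(1 + \frac{251}{N}\right) = -7 + \frac{251}{N}$)
$g{\left(x{\left(w \right)} \right)} - Z{\left(\frac{1}{-417} \right)} = \left(-7 + \frac{251}{-16}\right) - \left(-2984 + 8 \left(\frac{1}{-417}\right)^{2} + \frac{2096}{-417}\right) = \left(-7 + 251 \left(- \frac{1}{16}\right)\right) - \left(-2984 + 8 \left(- \frac{1}{417}\right)^{2} + 2096 \left(- \frac{1}{417}\right)\right) = \left(-7 - \frac{251}{16}\right) - \left(-2984 + 8 \cdot \frac{1}{173889} - \frac{2096}{417}\right) = - \frac{363}{16} - \left(-2984 + \frac{8}{173889} - \frac{2096}{417}\right) = - \frac{363}{16} - - \frac{519758800}{173889} = - \frac{363}{16} + \frac{519758800}{173889} = \frac{8253019093}{2782224}$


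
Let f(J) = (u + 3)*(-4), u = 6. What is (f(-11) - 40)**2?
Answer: 5776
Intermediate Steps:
f(J) = -36 (f(J) = (6 + 3)*(-4) = 9*(-4) = -36)
(f(-11) - 40)**2 = (-36 - 40)**2 = (-76)**2 = 5776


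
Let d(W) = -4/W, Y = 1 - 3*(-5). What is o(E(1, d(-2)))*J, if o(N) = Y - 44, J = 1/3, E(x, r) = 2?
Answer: -28/3 ≈ -9.3333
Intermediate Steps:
Y = 16 (Y = 1 + 15 = 16)
J = 1/3 (J = 1*(1/3) = 1/3 ≈ 0.33333)
o(N) = -28 (o(N) = 16 - 44 = -28)
o(E(1, d(-2)))*J = -28*1/3 = -28/3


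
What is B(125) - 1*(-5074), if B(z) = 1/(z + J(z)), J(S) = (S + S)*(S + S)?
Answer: 317759251/62625 ≈ 5074.0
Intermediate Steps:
J(S) = 4*S² (J(S) = (2*S)*(2*S) = 4*S²)
B(z) = 1/(z + 4*z²)
B(125) - 1*(-5074) = 1/(125*(1 + 4*125)) - 1*(-5074) = 1/(125*(1 + 500)) + 5074 = (1/125)/501 + 5074 = (1/125)*(1/501) + 5074 = 1/62625 + 5074 = 317759251/62625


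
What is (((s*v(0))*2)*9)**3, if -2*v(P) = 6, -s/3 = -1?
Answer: -4251528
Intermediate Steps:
s = 3 (s = -3*(-1) = 3)
v(P) = -3 (v(P) = -1/2*6 = -3)
(((s*v(0))*2)*9)**3 = (((3*(-3))*2)*9)**3 = (-9*2*9)**3 = (-18*9)**3 = (-162)**3 = -4251528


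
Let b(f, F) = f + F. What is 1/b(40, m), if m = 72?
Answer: 1/112 ≈ 0.0089286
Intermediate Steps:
b(f, F) = F + f
1/b(40, m) = 1/(72 + 40) = 1/112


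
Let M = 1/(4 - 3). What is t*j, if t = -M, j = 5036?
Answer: -5036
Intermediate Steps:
M = 1 (M = 1/1 = 1)
t = -1 (t = -1*1 = -1)
t*j = -1*5036 = -5036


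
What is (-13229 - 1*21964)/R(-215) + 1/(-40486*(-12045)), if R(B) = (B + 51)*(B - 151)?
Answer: -2860333764481/4878489315480 ≈ -0.58632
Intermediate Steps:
R(B) = (-151 + B)*(51 + B) (R(B) = (51 + B)*(-151 + B) = (-151 + B)*(51 + B))
(-13229 - 1*21964)/R(-215) + 1/(-40486*(-12045)) = (-13229 - 1*21964)/(-7701 + (-215)² - 100*(-215)) + 1/(-40486*(-12045)) = (-13229 - 21964)/(-7701 + 46225 + 21500) - 1/40486*(-1/12045) = -35193/60024 + 1/487653870 = -35193*1/60024 + 1/487653870 = -11731/20008 + 1/487653870 = -2860333764481/4878489315480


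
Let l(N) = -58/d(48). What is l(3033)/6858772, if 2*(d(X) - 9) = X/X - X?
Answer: 1/1714693 ≈ 5.8319e-7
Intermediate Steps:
d(X) = 19/2 - X/2 (d(X) = 9 + (X/X - X)/2 = 9 + (1 - X)/2 = 9 + (½ - X/2) = 19/2 - X/2)
l(N) = 4 (l(N) = -58/(19/2 - ½*48) = -58/(19/2 - 24) = -58/(-29/2) = -58*(-2/29) = 4)
l(3033)/6858772 = 4/6858772 = 4*(1/6858772) = 1/1714693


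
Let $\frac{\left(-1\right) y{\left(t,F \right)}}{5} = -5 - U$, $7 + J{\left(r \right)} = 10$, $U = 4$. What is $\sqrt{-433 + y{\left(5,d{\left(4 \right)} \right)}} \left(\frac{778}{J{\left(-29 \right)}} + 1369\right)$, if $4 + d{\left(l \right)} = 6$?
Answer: $\frac{9770 i \sqrt{97}}{3} \approx 32074.0 i$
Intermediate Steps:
$J{\left(r \right)} = 3$ ($J{\left(r \right)} = -7 + 10 = 3$)
$d{\left(l \right)} = 2$ ($d{\left(l \right)} = -4 + 6 = 2$)
$y{\left(t,F \right)} = 45$ ($y{\left(t,F \right)} = - 5 \left(-5 - 4\right) = \left(-5\right) \left(-9\right) = 45$)
$\sqrt{-433 + y{\left(5,d{\left(4 \right)} \right)}} \left(\frac{778}{J{\left(-29 \right)}} + 1369\right) = \sqrt{-433 + 45} \left(\frac{778}{3} + 1369\right) = \sqrt{-388} \left(778 \cdot \frac{1}{3} + 1369\right) = 2 i \sqrt{97} \left(\frac{778}{3} + 1369\right) = 2 i \sqrt{97} \cdot \frac{4885}{3} = \frac{9770 i \sqrt{97}}{3}$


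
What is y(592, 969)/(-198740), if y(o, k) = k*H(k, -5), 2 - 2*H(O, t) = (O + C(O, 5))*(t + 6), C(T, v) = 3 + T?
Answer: 98889/20920 ≈ 4.7270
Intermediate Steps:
H(O, t) = 1 - (3 + 2*O)*(6 + t)/2 (H(O, t) = 1 - (O + (3 + O))*(t + 6)/2 = 1 - (3 + 2*O)*(6 + t)/2)
y(o, k) = k*(-1/2 - k) (y(o, k) = k*(-8 - 6*k - 3/2*(-5) - 1*k*(-5)) = k*(-8 - 6*k + 15/2 + 5*k) = k*(-1/2 - k))
y(592, 969)/(-198740) = -1*969*(1/2 + 969)/(-198740) = -1*969*1939/2*(-1/198740) = -1878891/2*(-1/198740) = 98889/20920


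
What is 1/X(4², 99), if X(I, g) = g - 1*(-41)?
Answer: 1/140 ≈ 0.0071429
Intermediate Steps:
X(I, g) = 41 + g (X(I, g) = g + 41 = 41 + g)
1/X(4², 99) = 1/(41 + 99) = 1/140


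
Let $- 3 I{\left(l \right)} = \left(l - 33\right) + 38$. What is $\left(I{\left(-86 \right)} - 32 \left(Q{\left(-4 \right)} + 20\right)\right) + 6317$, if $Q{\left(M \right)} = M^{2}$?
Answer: $5192$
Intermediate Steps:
$I{\left(l \right)} = - \frac{5}{3} - \frac{l}{3}$ ($I{\left(l \right)} = - \frac{\left(l - 33\right) + 38}{3} = - \frac{\left(-33 + l\right) + 38}{3} = - \frac{5 + l}{3} = - \frac{5}{3} - \frac{l}{3}$)
$\left(I{\left(-86 \right)} - 32 \left(Q{\left(-4 \right)} + 20\right)\right) + 6317 = \left(\left(- \frac{5}{3} - - \frac{86}{3}\right) - 32 \left(\left(-4\right)^{2} + 20\right)\right) + 6317 = \left(\left(- \frac{5}{3} + \frac{86}{3}\right) - 32 \left(16 + 20\right)\right) + 6317 = \left(27 - 1152\right) + 6317 = -1125 + 6317 = 5192$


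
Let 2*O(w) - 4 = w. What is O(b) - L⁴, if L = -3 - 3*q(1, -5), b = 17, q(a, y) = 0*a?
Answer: -141/2 ≈ -70.500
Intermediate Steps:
q(a, y) = 0
L = -3 (L = -3 - 3*0 = -3 + 0 = -3)
O(w) = 2 + w/2
O(b) - L⁴ = (2 + (½)*17) - 1*(-3)⁴ = (2 + 17/2) - 1*81 = 21/2 - 81 = -141/2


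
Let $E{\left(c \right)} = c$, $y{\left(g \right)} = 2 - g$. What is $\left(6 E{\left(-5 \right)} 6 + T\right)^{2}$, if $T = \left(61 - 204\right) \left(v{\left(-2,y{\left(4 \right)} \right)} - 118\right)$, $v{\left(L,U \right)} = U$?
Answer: $288320400$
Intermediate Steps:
$T = 17160$ ($T = \left(61 - 204\right) \left(\left(2 - 4\right) - 118\right) = - 143 \left(\left(2 - 4\right) - 118\right) = - 143 \left(-2 - 118\right) = \left(-143\right) \left(-120\right) = 17160$)
$\left(6 E{\left(-5 \right)} 6 + T\right)^{2} = \left(6 \left(-5\right) 6 + 17160\right)^{2} = \left(\left(-30\right) 6 + 17160\right)^{2} = \left(-180 + 17160\right)^{2} = 16980^{2} = 288320400$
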